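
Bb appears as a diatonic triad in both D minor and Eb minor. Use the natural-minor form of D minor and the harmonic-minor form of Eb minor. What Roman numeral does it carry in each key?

VI in D minor; V in Eb minor

The scale of D minor (natural minor) is D E F G A Bb C; Bb is degree 6, and the triad built there (Bb-D-F) is major, so it is VI.
The scale of Eb minor (harmonic minor) is Eb F Gb Ab Bb Cb D; Bb is degree 5, and the triad built there (Bb-D-F) is major, so it is V.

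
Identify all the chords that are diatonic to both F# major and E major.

G#m, B

Triads in F# major: F# major (I), G# minor (ii), A# minor (iii), B major (IV), C# major (V), D# minor (vi), E# diminished (vii°).
Triads in E major: E major (I), F# minor (ii), G# minor (iii), A major (IV), B major (V), C# minor (vi), D# diminished (vii°).
Shared triads with their functions: G# minor (ii in F# major, iii in E major); B major (IV in F# major, V in E major).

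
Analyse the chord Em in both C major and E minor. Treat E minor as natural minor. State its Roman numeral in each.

The scale of C major is C D E F G A B; E is degree 3, and the triad built there (E-G-B) is minor, so it is iii.
The scale of E minor (natural minor) is E F# G A B C D; E is degree 1, and the triad built there (E-G-B) is minor, so it is i.

iii in C major; i in E minor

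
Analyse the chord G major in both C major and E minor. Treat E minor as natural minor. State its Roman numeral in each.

V in C major; III in E minor

The scale of C major is C D E F G A B; G is degree 5, and the triad built there (G-B-D) is major, so it is V.
The scale of E minor (natural minor) is E F# G A B C D; G is degree 3, and the triad built there (G-B-D) is major, so it is III.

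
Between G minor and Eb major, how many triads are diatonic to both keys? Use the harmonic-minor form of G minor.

Diatonic triads of G minor (harmonic minor): G minor (i), A diminished (ii°), Bb augmented (III+), C minor (iv), D major (V), Eb major (VI), F# diminished (vii°).
Diatonic triads of Eb major: Eb major (I), F minor (ii), G minor (iii), Ab major (IV), Bb major (V), C minor (vi), D diminished (vii°).
Matching root and quality in both lists: G minor, C minor, Eb major.
That gives 3 common triads.

3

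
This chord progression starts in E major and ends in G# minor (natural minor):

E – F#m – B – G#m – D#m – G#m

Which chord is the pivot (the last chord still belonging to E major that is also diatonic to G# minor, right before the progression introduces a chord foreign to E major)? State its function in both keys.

G#m — iii in E major, i in G# minor

Chords diatonic to E major: E, F#m, G#m, A, B, C#m, D#dim.
Reading the progression, the first chord not in that set is D#m, so the modulation leaves E major there.
The chord immediately before D#m is G#m, which is diatonic to both keys: iii in E major and i in G# minor.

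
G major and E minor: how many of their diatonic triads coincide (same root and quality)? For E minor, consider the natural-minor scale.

Diatonic triads of G major: G (I), Am (ii), Bm (iii), C (IV), D (V), Em (vi), F#dim (vii°).
Diatonic triads of E minor (natural minor): Em (i), F#dim (ii°), G (III), Am (iv), Bm (v), C (VI), D (VII).
Matching root and quality in both lists: G, Am, Bm, C, D, Em, F#dim.
That gives 7 common triads.

7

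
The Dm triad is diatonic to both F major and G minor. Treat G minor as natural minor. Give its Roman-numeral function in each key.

The scale of F major is F G A B♭ C D E; D is degree 6, and the triad built there (D-F-A) is minor, so it is vi.
The scale of G minor (natural minor) is G A B♭ C D E♭ F; D is degree 5, and the triad built there (D-F-A) is minor, so it is v.

vi in F major; v in G minor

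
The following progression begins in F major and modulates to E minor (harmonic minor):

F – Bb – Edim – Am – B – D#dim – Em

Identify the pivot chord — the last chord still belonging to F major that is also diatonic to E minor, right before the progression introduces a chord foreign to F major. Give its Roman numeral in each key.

Am — iii in F major, iv in E minor

Chords diatonic to F major: F, Gm, Am, Bb, C, Dm, Edim.
Reading the progression, the first chord not in that set is B, so the modulation leaves F major there.
The chord immediately before B is Am, which is diatonic to both keys: iii in F major and iv in E minor.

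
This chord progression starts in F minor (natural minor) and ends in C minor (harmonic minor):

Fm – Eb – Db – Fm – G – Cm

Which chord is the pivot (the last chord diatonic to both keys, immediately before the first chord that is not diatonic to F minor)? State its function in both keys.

Chords diatonic to F minor: Fm, Gdim, Ab, Bbm, Cm, Db, Eb.
Reading the progression, the first chord not in that set is G, so the modulation leaves F minor there.
The chord immediately before G is Fm, which is diatonic to both keys: i in F minor and iv in C minor.

Fm — i in F minor, iv in C minor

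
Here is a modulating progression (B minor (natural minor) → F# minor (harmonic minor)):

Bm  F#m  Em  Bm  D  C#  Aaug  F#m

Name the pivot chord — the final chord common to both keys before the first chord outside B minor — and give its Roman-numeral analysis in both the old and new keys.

Chords diatonic to B minor: Bm, C#dim, D, Em, F#m, G, A.
Reading the progression, the first chord not in that set is C#, so the modulation leaves B minor there.
The chord immediately before C# is D, which is diatonic to both keys: III in B minor and VI in F# minor.

D — III in B minor, VI in F# minor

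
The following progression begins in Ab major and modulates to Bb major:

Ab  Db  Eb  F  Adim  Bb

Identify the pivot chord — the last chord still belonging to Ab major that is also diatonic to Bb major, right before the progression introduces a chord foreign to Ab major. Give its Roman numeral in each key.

Chords diatonic to Ab major: Ab, Bbm, Cm, Db, Eb, Fm, Gdim.
Reading the progression, the first chord not in that set is F, so the modulation leaves Ab major there.
The chord immediately before F is Eb, which is diatonic to both keys: V in Ab major and IV in Bb major.

Eb — V in Ab major, IV in Bb major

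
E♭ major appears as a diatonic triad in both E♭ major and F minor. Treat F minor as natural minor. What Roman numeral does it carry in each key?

The scale of E♭ major is E♭ F G A♭ B♭ C D; E♭ is degree 1, and the triad built there (E♭-G-B♭) is major, so it is I.
The scale of F minor (natural minor) is F G A♭ B♭ C D♭ E♭; E♭ is degree 7, and the triad built there (E♭-G-B♭) is major, so it is VII.

I in E♭ major; VII in F minor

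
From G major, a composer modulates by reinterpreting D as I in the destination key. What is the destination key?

D major

The numeral I denotes a major triad on scale degree 1. With D on degree 1, the tonic of the new key is D.
Degree 1 carries a major triad in major keys, so the destination is D major.
Check: the diatonic triads of D major are D (I), Em (ii), F#m (iii), G (IV), A (V), Bm (vi), C#dim (vii°) — D is indeed I.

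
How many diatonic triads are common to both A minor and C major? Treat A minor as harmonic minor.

4

Diatonic triads of A minor (harmonic minor): A minor (i), B diminished (ii°), C augmented (III+), D minor (iv), E major (V), F major (VI), G♯ diminished (vii°).
Diatonic triads of C major: C major (I), D minor (ii), E minor (iii), F major (IV), G major (V), A minor (vi), B diminished (vii°).
Matching root and quality in both lists: A minor, B diminished, D minor, F major.
That gives 4 common triads.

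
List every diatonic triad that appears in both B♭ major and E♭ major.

Triads in B♭ major: B♭ major (I), C minor (ii), D minor (iii), E♭ major (IV), F major (V), G minor (vi), A diminished (vii°).
Triads in E♭ major: E♭ major (I), F minor (ii), G minor (iii), A♭ major (IV), B♭ major (V), C minor (vi), D diminished (vii°).
Shared triads with their functions: B♭ major (I in B♭ major, V in E♭ major); C minor (ii in B♭ major, vi in E♭ major); E♭ major (IV in B♭ major, I in E♭ major); G minor (vi in B♭ major, iii in E♭ major).

B♭, Cm, E♭, Gm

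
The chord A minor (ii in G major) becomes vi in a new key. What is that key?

C major

The numeral vi denotes a minor triad on scale degree 6. With A on degree 6, the tonic of the new key is C.
Degree 6 carries a minor triad in major keys, so the destination is C major.
Check: the diatonic triads of C major are C (I), Dm (ii), Em (iii), F (IV), G (V), Am (vi), Bdim (vii°) — A minor is indeed vi.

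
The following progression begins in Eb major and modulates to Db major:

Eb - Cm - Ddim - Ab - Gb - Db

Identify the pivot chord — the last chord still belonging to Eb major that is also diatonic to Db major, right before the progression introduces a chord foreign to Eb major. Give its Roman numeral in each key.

Ab — IV in Eb major, V in Db major

Chords diatonic to Eb major: Eb, Fm, Gm, Ab, Bb, Cm, Ddim.
Reading the progression, the first chord not in that set is Gb, so the modulation leaves Eb major there.
The chord immediately before Gb is Ab, which is diatonic to both keys: IV in Eb major and V in Db major.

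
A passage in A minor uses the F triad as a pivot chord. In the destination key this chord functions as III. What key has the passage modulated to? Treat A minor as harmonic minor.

The numeral III denotes a major triad on scale degree 3. With F on degree 3, the tonic of the new key is D.
Degree 3 carries a major triad in natural-minor keys, so the destination is D minor.
Check: the diatonic triads of D minor (natural minor) are Dm (i), Edim (ii°), F (III), Gm (iv), Am (v), B♭ (VI), C (VII) — F is indeed III.

D minor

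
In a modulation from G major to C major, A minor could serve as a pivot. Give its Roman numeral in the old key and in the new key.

The scale of G major is G A B C D E F#; A is degree 2, and the triad built there (A-C-E) is minor, so it is ii.
The scale of C major is C D E F G A B; A is degree 6, and the triad built there (A-C-E) is minor, so it is vi.

ii in G major; vi in C major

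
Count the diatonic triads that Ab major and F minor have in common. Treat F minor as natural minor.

7

Diatonic triads of Ab major: Ab major (I), Bb minor (ii), C minor (iii), Db major (IV), Eb major (V), F minor (vi), G diminished (vii°).
Diatonic triads of F minor (natural minor): F minor (i), G diminished (ii°), Ab major (III), Bb minor (iv), C minor (v), Db major (VI), Eb major (VII).
Matching root and quality in both lists: Ab major, Bb minor, C minor, Db major, Eb major, F minor, G diminished.
That gives 7 common triads.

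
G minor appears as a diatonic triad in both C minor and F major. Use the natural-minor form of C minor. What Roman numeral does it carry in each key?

The scale of C minor (natural minor) is C D E♭ F G A♭ B♭; G is degree 5, and the triad built there (G-B♭-D) is minor, so it is v.
The scale of F major is F G A B♭ C D E; G is degree 2, and the triad built there (G-B♭-D) is minor, so it is ii.

v in C minor; ii in F major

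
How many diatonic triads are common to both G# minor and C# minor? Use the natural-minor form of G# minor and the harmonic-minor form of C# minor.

Diatonic triads of G# minor (natural minor): G#m (i), A#dim (ii°), B (III), C#m (iv), D#m (v), E (VI), F# (VII).
Diatonic triads of C# minor (harmonic minor): C#m (i), D#dim (ii°), Eaug (III+), F#m (iv), G# (V), A (VI), B#dim (vii°).
Matching root and quality in both lists: C#m.
That gives 1 common triad.

1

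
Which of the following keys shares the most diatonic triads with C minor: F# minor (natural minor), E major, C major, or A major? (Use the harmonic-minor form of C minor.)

C major

Triads of C minor (harmonic minor): C minor (i), D diminished (ii°), Eb augmented (III+), F minor (iv), G major (V), Ab major (VI), B diminished (vii°).
F# minor (natural minor) shares 0: none.
E major shares 0: none.
C major shares 2: G, Bdim.
A major shares 0: none.
The most common triads (2) are shared with C major.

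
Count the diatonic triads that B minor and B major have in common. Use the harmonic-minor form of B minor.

Diatonic triads of B minor (harmonic minor): Bm (i), C#dim (ii°), Daug (III+), Em (iv), F# (V), G (VI), A#dim (vii°).
Diatonic triads of B major: B (I), C#m (ii), D#m (iii), E (IV), F# (V), G#m (vi), A#dim (vii°).
Matching root and quality in both lists: F#, A#dim.
That gives 2 common triads.

2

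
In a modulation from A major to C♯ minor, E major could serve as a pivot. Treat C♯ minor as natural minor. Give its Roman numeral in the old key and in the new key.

V in A major; III in C♯ minor

The scale of A major is A B C♯ D E F♯ G♯; E is degree 5, and the triad built there (E-G♯-B) is major, so it is V.
The scale of C♯ minor (natural minor) is C♯ D♯ E F♯ G♯ A B; E is degree 3, and the triad built there (E-G♯-B) is major, so it is III.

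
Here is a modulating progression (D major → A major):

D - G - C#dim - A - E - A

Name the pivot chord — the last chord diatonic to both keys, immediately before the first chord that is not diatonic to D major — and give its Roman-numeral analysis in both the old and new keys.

A — V in D major, I in A major

Chords diatonic to D major: D, Em, F#m, G, A, Bm, C#dim.
Reading the progression, the first chord not in that set is E, so the modulation leaves D major there.
The chord immediately before E is A, which is diatonic to both keys: V in D major and I in A major.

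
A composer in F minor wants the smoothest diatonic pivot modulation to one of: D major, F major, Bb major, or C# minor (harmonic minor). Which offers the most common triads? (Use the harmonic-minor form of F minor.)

F major

Triads of F minor (harmonic minor): F minor (i), G diminished (ii°), Ab augmented (III+), Bb minor (iv), C major (V), Db major (VI), E diminished (vii°).
D major shares 0: none.
F major shares 2: C, Edim.
Bb major shares 0: none.
C# minor (harmonic minor) shares 0: none.
The most common triads (2) are shared with F major.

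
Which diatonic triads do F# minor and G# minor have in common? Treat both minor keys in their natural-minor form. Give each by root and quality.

C#m, E

Triads in F# minor (natural minor): F#m (i), G#dim (ii°), A (III), Bm (iv), C#m (v), D (VI), E (VII).
Triads in G# minor (natural minor): G#m (i), A#dim (ii°), B (III), C#m (iv), D#m (v), E (VI), F# (VII).
Shared triads with their functions: C#m (v in F# minor, iv in G# minor); E (VII in F# minor, VI in G# minor).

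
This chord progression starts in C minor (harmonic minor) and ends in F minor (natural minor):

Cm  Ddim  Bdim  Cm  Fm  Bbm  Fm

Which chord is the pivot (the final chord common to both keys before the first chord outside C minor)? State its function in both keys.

Chords diatonic to C minor: Cm, Ddim, Ebaug, Fm, G, Ab, Bdim.
Reading the progression, the first chord not in that set is Bbm, so the modulation leaves C minor there.
The chord immediately before Bbm is Fm, which is diatonic to both keys: iv in C minor and i in F minor.

Fm — iv in C minor, i in F minor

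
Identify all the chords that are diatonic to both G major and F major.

Triads in G major: G (I), Am (ii), Bm (iii), C (IV), D (V), Em (vi), F#dim (vii°).
Triads in F major: F (I), Gm (ii), Am (iii), Bb (IV), C (V), Dm (vi), Edim (vii°).
Shared triads with their functions: Am (ii in G major, iii in F major); C (IV in G major, V in F major).

Am, C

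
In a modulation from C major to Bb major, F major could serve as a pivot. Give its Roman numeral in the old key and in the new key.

The scale of C major is C D E F G A B; F is degree 4, and the triad built there (F-A-C) is major, so it is IV.
The scale of Bb major is Bb C D Eb F G A; F is degree 5, and the triad built there (F-A-C) is major, so it is V.

IV in C major; V in Bb major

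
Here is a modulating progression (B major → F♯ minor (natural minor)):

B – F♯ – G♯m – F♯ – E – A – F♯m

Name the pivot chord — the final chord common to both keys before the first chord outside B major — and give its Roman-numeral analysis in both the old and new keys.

E — IV in B major, VII in F♯ minor

Chords diatonic to B major: B, C♯m, D♯m, E, F♯, G♯m, A♯dim.
Reading the progression, the first chord not in that set is A, so the modulation leaves B major there.
The chord immediately before A is E, which is diatonic to both keys: IV in B major and VII in F♯ minor.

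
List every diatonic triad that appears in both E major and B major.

Triads in E major: E (I), F#m (ii), G#m (iii), A (IV), B (V), C#m (vi), D#dim (vii°).
Triads in B major: B (I), C#m (ii), D#m (iii), E (IV), F# (V), G#m (vi), A#dim (vii°).
Shared triads with their functions: E (I in E major, IV in B major); G#m (iii in E major, vi in B major); B (V in E major, I in B major); C#m (vi in E major, ii in B major).

E, G#m, B, C#m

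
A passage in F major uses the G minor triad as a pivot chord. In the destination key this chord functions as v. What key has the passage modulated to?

C minor

The numeral v denotes a minor triad on scale degree 5. With G on degree 5, the tonic of the new key is C.
Degree 5 carries a minor triad in natural-minor keys, so the destination is C minor.
Check: the diatonic triads of C minor (natural minor) are Cm (i), Ddim (ii°), E♭ (III), Fm (iv), Gm (v), A♭ (VI), B♭ (VII) — G minor is indeed v.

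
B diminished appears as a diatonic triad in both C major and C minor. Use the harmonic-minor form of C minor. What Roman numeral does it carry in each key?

The scale of C major is C D E F G A B; B is degree 7, and the triad built there (B-D-F) is diminished, so it is vii°.
The scale of C minor (harmonic minor) is C D Eb F G Ab B; B is degree 7, and the triad built there (B-D-F) is diminished, so it is vii°.

vii° in C major; vii° in C minor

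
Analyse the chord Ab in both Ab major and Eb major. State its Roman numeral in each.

The scale of Ab major is Ab Bb C Db Eb F G; Ab is degree 1, and the triad built there (Ab-C-Eb) is major, so it is I.
The scale of Eb major is Eb F G Ab Bb C D; Ab is degree 4, and the triad built there (Ab-C-Eb) is major, so it is IV.

I in Ab major; IV in Eb major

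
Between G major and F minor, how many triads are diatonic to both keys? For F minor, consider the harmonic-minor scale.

Diatonic triads of G major: G (I), Am (ii), Bm (iii), C (IV), D (V), Em (vi), F#dim (vii°).
Diatonic triads of F minor (harmonic minor): Fm (i), Gdim (ii°), Abaug (III+), Bbm (iv), C (V), Db (VI), Edim (vii°).
Matching root and quality in both lists: C.
That gives 1 common triad.

1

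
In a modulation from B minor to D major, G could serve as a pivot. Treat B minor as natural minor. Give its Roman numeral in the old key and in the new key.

The scale of B minor (natural minor) is B C# D E F# G A; G is degree 6, and the triad built there (G-B-D) is major, so it is VI.
The scale of D major is D E F# G A B C#; G is degree 4, and the triad built there (G-B-D) is major, so it is IV.

VI in B minor; IV in D major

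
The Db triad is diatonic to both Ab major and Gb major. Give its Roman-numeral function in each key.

The scale of Ab major is Ab Bb C Db Eb F G; Db is degree 4, and the triad built there (Db-F-Ab) is major, so it is IV.
The scale of Gb major is Gb Ab Bb Cb Db Eb F; Db is degree 5, and the triad built there (Db-F-Ab) is major, so it is V.

IV in Ab major; V in Gb major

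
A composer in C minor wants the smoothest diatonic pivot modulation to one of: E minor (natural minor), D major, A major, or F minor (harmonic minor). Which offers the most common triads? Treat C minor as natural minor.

F minor

Triads of C minor (natural minor): Cm (i), Ddim (ii°), E♭ (III), Fm (iv), Gm (v), A♭ (VI), B♭ (VII).
E minor (natural minor) shares 0: none.
D major shares 0: none.
A major shares 0: none.
F minor (harmonic minor) shares 1: Fm.
The most common triads (1) are shared with F minor.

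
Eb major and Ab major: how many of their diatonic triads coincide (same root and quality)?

4

Diatonic triads of Eb major: Eb major (I), F minor (ii), G minor (iii), Ab major (IV), Bb major (V), C minor (vi), D diminished (vii°).
Diatonic triads of Ab major: Ab major (I), Bb minor (ii), C minor (iii), Db major (IV), Eb major (V), F minor (vi), G diminished (vii°).
Matching root and quality in both lists: Eb major, F minor, Ab major, C minor.
That gives 4 common triads.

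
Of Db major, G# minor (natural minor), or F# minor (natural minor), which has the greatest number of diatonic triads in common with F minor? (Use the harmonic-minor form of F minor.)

Triads of F minor (harmonic minor): Fm (i), Gdim (ii°), Abaug (III+), Bbm (iv), C (V), Db (VI), Edim (vii°).
Db major shares 3: Fm, Bbm, Db.
G# minor (natural minor) shares 0: none.
F# minor (natural minor) shares 0: none.
The most common triads (3) are shared with Db major.

Db major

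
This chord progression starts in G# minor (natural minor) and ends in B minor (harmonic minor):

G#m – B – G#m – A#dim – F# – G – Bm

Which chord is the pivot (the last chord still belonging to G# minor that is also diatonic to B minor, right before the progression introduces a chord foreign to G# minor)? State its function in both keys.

Chords diatonic to G# minor: G#m, A#dim, B, C#m, D#m, E, F#.
Reading the progression, the first chord not in that set is G, so the modulation leaves G# minor there.
The chord immediately before G is F#, which is diatonic to both keys: VII in G# minor and V in B minor.

F# — VII in G# minor, V in B minor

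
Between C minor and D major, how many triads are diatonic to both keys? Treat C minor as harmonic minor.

Diatonic triads of C minor (harmonic minor): Cm (i), Ddim (ii°), Ebaug (III+), Fm (iv), G (V), Ab (VI), Bdim (vii°).
Diatonic triads of D major: D (I), Em (ii), F#m (iii), G (IV), A (V), Bm (vi), C#dim (vii°).
Matching root and quality in both lists: G.
That gives 1 common triad.

1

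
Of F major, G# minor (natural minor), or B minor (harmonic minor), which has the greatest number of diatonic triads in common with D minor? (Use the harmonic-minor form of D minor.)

F major

Triads of D minor (harmonic minor): D minor (i), E diminished (ii°), F augmented (III+), G minor (iv), A major (V), Bb major (VI), C# diminished (vii°).
F major shares 4: Dm, Edim, Gm, Bb.
G# minor (natural minor) shares 0: none.
B minor (harmonic minor) shares 1: C#dim.
The most common triads (4) are shared with F major.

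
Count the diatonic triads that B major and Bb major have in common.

0

Diatonic triads of B major: B major (I), C# minor (ii), D# minor (iii), E major (IV), F# major (V), G# minor (vi), A# diminished (vii°).
Diatonic triads of Bb major: Bb major (I), C minor (ii), D minor (iii), Eb major (IV), F major (V), G minor (vi), A diminished (vii°).
No triad has the same root and quality in both keys.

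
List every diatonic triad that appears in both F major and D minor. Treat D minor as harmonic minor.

Triads in F major: F major (I), G minor (ii), A minor (iii), Bb major (IV), C major (V), D minor (vi), E diminished (vii°).
Triads in D minor (harmonic minor): D minor (i), E diminished (ii°), F augmented (III+), G minor (iv), A major (V), Bb major (VI), C# diminished (vii°).
Shared triads with their functions: G minor (ii in F major, iv in D minor); Bb major (IV in F major, VI in D minor); D minor (vi in F major, i in D minor); E diminished (vii° in F major, ii° in D minor).

Gm, Bb, Dm, Edim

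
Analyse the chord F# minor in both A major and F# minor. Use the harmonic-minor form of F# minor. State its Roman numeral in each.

vi in A major; i in F# minor

The scale of A major is A B C# D E F# G#; F# is degree 6, and the triad built there (F#-A-C#) is minor, so it is vi.
The scale of F# minor (harmonic minor) is F# G# A B C# D E#; F# is degree 1, and the triad built there (F#-A-C#) is minor, so it is i.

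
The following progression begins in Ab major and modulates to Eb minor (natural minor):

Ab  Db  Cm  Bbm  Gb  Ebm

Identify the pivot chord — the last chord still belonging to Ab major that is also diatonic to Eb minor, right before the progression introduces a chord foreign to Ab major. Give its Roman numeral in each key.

Bbm — ii in Ab major, v in Eb minor

Chords diatonic to Ab major: Ab, Bbm, Cm, Db, Eb, Fm, Gdim.
Reading the progression, the first chord not in that set is Gb, so the modulation leaves Ab major there.
The chord immediately before Gb is Bbm, which is diatonic to both keys: ii in Ab major and v in Eb minor.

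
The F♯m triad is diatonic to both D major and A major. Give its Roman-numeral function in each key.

iii in D major; vi in A major

The scale of D major is D E F♯ G A B C♯; F♯ is degree 3, and the triad built there (F♯-A-C♯) is minor, so it is iii.
The scale of A major is A B C♯ D E F♯ G♯; F♯ is degree 6, and the triad built there (F♯-A-C♯) is minor, so it is vi.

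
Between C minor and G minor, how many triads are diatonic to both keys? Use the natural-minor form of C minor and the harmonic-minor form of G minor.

Diatonic triads of C minor (natural minor): Cm (i), Ddim (ii°), Eb (III), Fm (iv), Gm (v), Ab (VI), Bb (VII).
Diatonic triads of G minor (harmonic minor): Gm (i), Adim (ii°), Bbaug (III+), Cm (iv), D (V), Eb (VI), F#dim (vii°).
Matching root and quality in both lists: Cm, Eb, Gm.
That gives 3 common triads.

3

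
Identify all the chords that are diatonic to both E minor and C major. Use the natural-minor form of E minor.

Em, G, Am, C

Triads in E minor (natural minor): Em (i), F#dim (ii°), G (III), Am (iv), Bm (v), C (VI), D (VII).
Triads in C major: C (I), Dm (ii), Em (iii), F (IV), G (V), Am (vi), Bdim (vii°).
Shared triads with their functions: Em (i in E minor, iii in C major); G (III in E minor, V in C major); Am (iv in E minor, vi in C major); C (VI in E minor, I in C major).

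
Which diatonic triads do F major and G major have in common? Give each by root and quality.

Am, C

Triads in F major: F (I), Gm (ii), Am (iii), Bb (IV), C (V), Dm (vi), Edim (vii°).
Triads in G major: G (I), Am (ii), Bm (iii), C (IV), D (V), Em (vi), F#dim (vii°).
Shared triads with their functions: Am (iii in F major, ii in G major); C (V in F major, IV in G major).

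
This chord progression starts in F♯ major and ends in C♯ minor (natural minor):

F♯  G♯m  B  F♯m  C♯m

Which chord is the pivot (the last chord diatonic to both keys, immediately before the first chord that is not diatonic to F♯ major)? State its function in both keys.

Chords diatonic to F♯ major: F♯, G♯m, A♯m, B, C♯, D♯m, E♯dim.
Reading the progression, the first chord not in that set is F♯m, so the modulation leaves F♯ major there.
The chord immediately before F♯m is B, which is diatonic to both keys: IV in F♯ major and VII in C♯ minor.

B — IV in F♯ major, VII in C♯ minor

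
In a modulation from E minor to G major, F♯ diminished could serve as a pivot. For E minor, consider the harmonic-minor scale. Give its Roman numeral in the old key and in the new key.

ii° in E minor; vii° in G major

The scale of E minor (harmonic minor) is E F♯ G A B C D♯; F♯ is degree 2, and the triad built there (F♯-A-C) is diminished, so it is ii°.
The scale of G major is G A B C D E F♯; F♯ is degree 7, and the triad built there (F♯-A-C) is diminished, so it is vii°.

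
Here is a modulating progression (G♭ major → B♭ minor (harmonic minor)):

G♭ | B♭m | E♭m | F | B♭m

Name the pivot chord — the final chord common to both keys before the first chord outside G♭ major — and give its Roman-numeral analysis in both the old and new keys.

E♭m — vi in G♭ major, iv in B♭ minor

Chords diatonic to G♭ major: G♭, A♭m, B♭m, C♭, D♭, E♭m, Fdim.
Reading the progression, the first chord not in that set is F, so the modulation leaves G♭ major there.
The chord immediately before F is E♭m, which is diatonic to both keys: vi in G♭ major and iv in B♭ minor.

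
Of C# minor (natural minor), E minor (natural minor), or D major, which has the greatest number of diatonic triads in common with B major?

Triads of B major: B (I), C#m (ii), D#m (iii), E (IV), F# (V), G#m (vi), A#dim (vii°).
C# minor (natural minor) shares 4: B, C#m, E, G#m.
E minor (natural minor) shares 0: none.
D major shares 0: none.
The most common triads (4) are shared with C# minor.

C# minor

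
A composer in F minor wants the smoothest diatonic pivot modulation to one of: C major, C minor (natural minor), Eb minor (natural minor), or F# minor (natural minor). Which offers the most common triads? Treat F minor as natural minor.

Triads of F minor (natural minor): F minor (i), G diminished (ii°), Ab major (III), Bb minor (iv), C minor (v), Db major (VI), Eb major (VII).
C major shares 0: none.
C minor (natural minor) shares 4: Fm, Ab, Cm, Eb.
Eb minor (natural minor) shares 2: Bbm, Db.
F# minor (natural minor) shares 0: none.
The most common triads (4) are shared with C minor.

C minor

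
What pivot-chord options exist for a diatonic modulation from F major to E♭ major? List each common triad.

Gm, B♭

Triads in F major: F major (I), G minor (ii), A minor (iii), B♭ major (IV), C major (V), D minor (vi), E diminished (vii°).
Triads in E♭ major: E♭ major (I), F minor (ii), G minor (iii), A♭ major (IV), B♭ major (V), C minor (vi), D diminished (vii°).
Shared triads with their functions: G minor (ii in F major, iii in E♭ major); B♭ major (IV in F major, V in E♭ major).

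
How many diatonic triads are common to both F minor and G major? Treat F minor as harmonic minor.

Diatonic triads of F minor (harmonic minor): Fm (i), Gdim (ii°), Abaug (III+), Bbm (iv), C (V), Db (VI), Edim (vii°).
Diatonic triads of G major: G (I), Am (ii), Bm (iii), C (IV), D (V), Em (vi), F#dim (vii°).
Matching root and quality in both lists: C.
That gives 1 common triad.

1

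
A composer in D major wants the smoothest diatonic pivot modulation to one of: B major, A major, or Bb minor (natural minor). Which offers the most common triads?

A major

Triads of D major: D (I), Em (ii), F#m (iii), G (IV), A (V), Bm (vi), C#dim (vii°).
B major shares 0: none.
A major shares 4: D, F#m, A, Bm.
Bb minor (natural minor) shares 0: none.
The most common triads (4) are shared with A major.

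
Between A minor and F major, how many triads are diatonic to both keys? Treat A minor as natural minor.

Diatonic triads of A minor (natural minor): Am (i), Bdim (ii°), C (III), Dm (iv), Em (v), F (VI), G (VII).
Diatonic triads of F major: F (I), Gm (ii), Am (iii), Bb (IV), C (V), Dm (vi), Edim (vii°).
Matching root and quality in both lists: Am, C, Dm, F.
That gives 4 common triads.

4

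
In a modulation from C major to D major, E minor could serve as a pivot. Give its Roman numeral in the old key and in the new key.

The scale of C major is C D E F G A B; E is degree 3, and the triad built there (E-G-B) is minor, so it is iii.
The scale of D major is D E F# G A B C#; E is degree 2, and the triad built there (E-G-B) is minor, so it is ii.

iii in C major; ii in D major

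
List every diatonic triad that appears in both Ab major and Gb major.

Bbm, Db

Triads in Ab major: Ab (I), Bbm (ii), Cm (iii), Db (IV), Eb (V), Fm (vi), Gdim (vii°).
Triads in Gb major: Gb (I), Abm (ii), Bbm (iii), Cb (IV), Db (V), Ebm (vi), Fdim (vii°).
Shared triads with their functions: Bbm (ii in Ab major, iii in Gb major); Db (IV in Ab major, V in Gb major).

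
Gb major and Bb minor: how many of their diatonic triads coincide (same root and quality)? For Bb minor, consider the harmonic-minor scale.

Diatonic triads of Gb major: Gb major (I), Ab minor (ii), Bb minor (iii), Cb major (IV), Db major (V), Eb minor (vi), F diminished (vii°).
Diatonic triads of Bb minor (harmonic minor): Bb minor (i), C diminished (ii°), Db augmented (III+), Eb minor (iv), F major (V), Gb major (VI), A diminished (vii°).
Matching root and quality in both lists: Gb major, Bb minor, Eb minor.
That gives 3 common triads.

3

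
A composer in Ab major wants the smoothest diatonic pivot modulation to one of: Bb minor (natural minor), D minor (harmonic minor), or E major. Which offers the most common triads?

Triads of Ab major: Ab (I), Bbm (ii), Cm (iii), Db (IV), Eb (V), Fm (vi), Gdim (vii°).
Bb minor (natural minor) shares 4: Ab, Bbm, Db, Fm.
D minor (harmonic minor) shares 0: none.
E major shares 0: none.
The most common triads (4) are shared with Bb minor.

Bb minor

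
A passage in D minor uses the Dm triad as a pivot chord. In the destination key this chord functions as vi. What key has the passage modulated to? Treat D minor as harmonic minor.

The numeral vi denotes a minor triad on scale degree 6. With D on degree 6, the tonic of the new key is F.
Degree 6 carries a minor triad in major keys, so the destination is F major.
Check: the diatonic triads of F major are F (I), Gm (ii), Am (iii), Bb (IV), C (V), Dm (vi), Edim (vii°) — Dm is indeed vi.

F major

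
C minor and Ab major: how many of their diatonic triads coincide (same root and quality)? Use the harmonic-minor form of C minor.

Diatonic triads of C minor (harmonic minor): C minor (i), D diminished (ii°), Eb augmented (III+), F minor (iv), G major (V), Ab major (VI), B diminished (vii°).
Diatonic triads of Ab major: Ab major (I), Bb minor (ii), C minor (iii), Db major (IV), Eb major (V), F minor (vi), G diminished (vii°).
Matching root and quality in both lists: C minor, F minor, Ab major.
That gives 3 common triads.

3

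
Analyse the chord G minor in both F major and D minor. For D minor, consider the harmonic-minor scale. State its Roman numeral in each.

The scale of F major is F G A Bb C D E; G is degree 2, and the triad built there (G-Bb-D) is minor, so it is ii.
The scale of D minor (harmonic minor) is D E F G A Bb C#; G is degree 4, and the triad built there (G-Bb-D) is minor, so it is iv.

ii in F major; iv in D minor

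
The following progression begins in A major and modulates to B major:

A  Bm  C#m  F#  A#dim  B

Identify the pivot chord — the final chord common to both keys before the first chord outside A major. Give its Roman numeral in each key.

Chords diatonic to A major: A, Bm, C#m, D, E, F#m, G#dim.
Reading the progression, the first chord not in that set is F#, so the modulation leaves A major there.
The chord immediately before F# is C#m, which is diatonic to both keys: iii in A major and ii in B major.

C#m — iii in A major, ii in B major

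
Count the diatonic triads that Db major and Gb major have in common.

Diatonic triads of Db major: Db major (I), Eb minor (ii), F minor (iii), Gb major (IV), Ab major (V), Bb minor (vi), C diminished (vii°).
Diatonic triads of Gb major: Gb major (I), Ab minor (ii), Bb minor (iii), Cb major (IV), Db major (V), Eb minor (vi), F diminished (vii°).
Matching root and quality in both lists: Db major, Eb minor, Gb major, Bb minor.
That gives 4 common triads.

4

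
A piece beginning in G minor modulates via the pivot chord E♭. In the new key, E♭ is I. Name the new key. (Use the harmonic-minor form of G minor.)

E♭ major

The numeral I denotes a major triad on scale degree 1. With E♭ on degree 1, the tonic of the new key is E♭.
Degree 1 carries a major triad in major keys, so the destination is E♭ major.
Check: the diatonic triads of E♭ major are E♭ (I), Fm (ii), Gm (iii), A♭ (IV), B♭ (V), Cm (vi), Ddim (vii°) — E♭ is indeed I.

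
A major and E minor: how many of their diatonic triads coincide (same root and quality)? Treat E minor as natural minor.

2

Diatonic triads of A major: A (I), Bm (ii), C♯m (iii), D (IV), E (V), F♯m (vi), G♯dim (vii°).
Diatonic triads of E minor (natural minor): Em (i), F♯dim (ii°), G (III), Am (iv), Bm (v), C (VI), D (VII).
Matching root and quality in both lists: Bm, D.
That gives 2 common triads.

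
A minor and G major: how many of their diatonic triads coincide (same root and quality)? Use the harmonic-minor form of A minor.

1

Diatonic triads of A minor (harmonic minor): Am (i), Bdim (ii°), Caug (III+), Dm (iv), E (V), F (VI), G#dim (vii°).
Diatonic triads of G major: G (I), Am (ii), Bm (iii), C (IV), D (V), Em (vi), F#dim (vii°).
Matching root and quality in both lists: Am.
That gives 1 common triad.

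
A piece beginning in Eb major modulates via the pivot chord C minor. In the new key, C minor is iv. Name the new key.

G minor

The numeral iv denotes a minor triad on scale degree 4. With C on degree 4, the tonic of the new key is G.
Degree 4 carries a minor triad in minor keys, so the destination is G minor.
Check: the diatonic triads of G minor (natural minor) are Gm (i), Adim (ii°), Bb (III), Cm (iv), Dm (v), Eb (VI), F (VII) — C minor is indeed iv.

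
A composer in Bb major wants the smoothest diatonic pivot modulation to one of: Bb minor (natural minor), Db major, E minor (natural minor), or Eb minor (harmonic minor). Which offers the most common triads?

Eb minor

Triads of Bb major: Bb major (I), C minor (ii), D minor (iii), Eb major (IV), F major (V), G minor (vi), A diminished (vii°).
Bb minor (natural minor) shares 0: none.
Db major shares 0: none.
E minor (natural minor) shares 0: none.
Eb minor (harmonic minor) shares 1: Bb.
The most common triads (1) are shared with Eb minor.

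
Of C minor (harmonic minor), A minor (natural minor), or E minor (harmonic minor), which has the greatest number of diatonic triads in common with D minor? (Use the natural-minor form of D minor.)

Triads of D minor (natural minor): D minor (i), E diminished (ii°), F major (III), G minor (iv), A minor (v), Bb major (VI), C major (VII).
C minor (harmonic minor) shares 0: none.
A minor (natural minor) shares 4: Dm, F, Am, C.
E minor (harmonic minor) shares 2: Am, C.
The most common triads (4) are shared with A minor.

A minor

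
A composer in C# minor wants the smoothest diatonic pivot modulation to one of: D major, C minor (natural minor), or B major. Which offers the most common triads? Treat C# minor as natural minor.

Triads of C# minor (natural minor): C# minor (i), D# diminished (ii°), E major (III), F# minor (iv), G# minor (v), A major (VI), B major (VII).
D major shares 2: F#m, A.
C minor (natural minor) shares 0: none.
B major shares 4: C#m, E, G#m, B.
The most common triads (4) are shared with B major.

B major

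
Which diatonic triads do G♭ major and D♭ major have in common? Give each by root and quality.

G♭, B♭m, D♭, E♭m

Triads in G♭ major: G♭ (I), A♭m (ii), B♭m (iii), C♭ (IV), D♭ (V), E♭m (vi), Fdim (vii°).
Triads in D♭ major: D♭ (I), E♭m (ii), Fm (iii), G♭ (IV), A♭ (V), B♭m (vi), Cdim (vii°).
Shared triads with their functions: G♭ (I in G♭ major, IV in D♭ major); B♭m (iii in G♭ major, vi in D♭ major); D♭ (V in G♭ major, I in D♭ major); E♭m (vi in G♭ major, ii in D♭ major).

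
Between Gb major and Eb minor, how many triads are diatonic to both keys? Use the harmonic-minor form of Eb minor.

Diatonic triads of Gb major: Gb (I), Abm (ii), Bbm (iii), Cb (IV), Db (V), Ebm (vi), Fdim (vii°).
Diatonic triads of Eb minor (harmonic minor): Ebm (i), Fdim (ii°), Gbaug (III+), Abm (iv), Bb (V), Cb (VI), Ddim (vii°).
Matching root and quality in both lists: Abm, Cb, Ebm, Fdim.
That gives 4 common triads.

4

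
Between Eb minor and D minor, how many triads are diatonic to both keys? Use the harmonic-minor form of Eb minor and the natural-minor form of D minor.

1

Diatonic triads of Eb minor (harmonic minor): Eb minor (i), F diminished (ii°), Gb augmented (III+), Ab minor (iv), Bb major (V), Cb major (VI), D diminished (vii°).
Diatonic triads of D minor (natural minor): D minor (i), E diminished (ii°), F major (III), G minor (iv), A minor (v), Bb major (VI), C major (VII).
Matching root and quality in both lists: Bb major.
That gives 1 common triad.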